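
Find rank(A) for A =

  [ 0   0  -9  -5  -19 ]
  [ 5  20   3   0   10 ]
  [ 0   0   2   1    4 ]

rank = 3

R1 <=> R2
  [ 5  20   3   0   10 ]
  [ 0   0  -9  -5  -19 ]
  [ 0   0   2   1    4 ]
R1 -> 1/5·R1
  [ 1  4  3/5   0    2 ]
  [ 0  0   -9  -5  -19 ]
  [ 0  0    2   1    4 ]
R2 -> -1/9·R2
  [ 1  4  3/5    0     2 ]
  [ 0  0    1  5/9  19/9 ]
  [ 0  0    2    1     4 ]
R3 -> R3 − 2·R2
  [ 1  4  3/5     0     2 ]
  [ 0  0    1   5/9  19/9 ]
  [ 0  0    0  -1/9  -2/9 ]
R3 -> -9·R3
  [ 1  4  3/5    0     2 ]
  [ 0  0    1  5/9  19/9 ]
  [ 0  0    0    1     2 ]
R2 -> R2 − 5/9·R3
  [ 1  4  3/5  0  2 ]
  [ 0  0    1  0  1 ]
  [ 0  0    0  1  2 ]
R1 -> R1 − 3/5·R2
  [ 1  4  0  0  7/5 ]
  [ 0  0  1  0    1 ]
  [ 0  0  0  1    2 ]
The reduced form has 3 nonzero rows.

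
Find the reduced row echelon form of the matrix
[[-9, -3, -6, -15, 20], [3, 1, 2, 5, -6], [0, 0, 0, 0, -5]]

ρ1 -> -1/9·ρ1
  [ 1  1/3  2/3  5/3  -20/9 ]
  [ 3    1    2    5     -6 ]
  [ 0    0    0    0     -5 ]
ρ2 -> ρ2 − 3·ρ1
  [ 1  1/3  2/3  5/3  -20/9 ]
  [ 0    0    0    0    2/3 ]
  [ 0    0    0    0     -5 ]
ρ2 -> 3/2·ρ2
  [ 1  1/3  2/3  5/3  -20/9 ]
  [ 0    0    0    0      1 ]
  [ 0    0    0    0     -5 ]
ρ3 -> ρ3 + 5·ρ2
  [ 1  1/3  2/3  5/3  -20/9 ]
  [ 0    0    0    0      1 ]
  [ 0    0    0    0      0 ]
ρ1 -> ρ1 + 20/9·ρ2
  [ 1  1/3  2/3  5/3  0 ]
  [ 0    0    0    0  1 ]
  [ 0    0    0    0  0 ]

[[1, 1/3, 2/3, 5/3, 0], [0, 0, 0, 0, 1], [0, 0, 0, 0, 0]]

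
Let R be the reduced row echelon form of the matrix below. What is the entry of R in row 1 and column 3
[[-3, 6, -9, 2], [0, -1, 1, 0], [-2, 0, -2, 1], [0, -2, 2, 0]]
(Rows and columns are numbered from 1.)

Multiply R1 by -1/3.
Add 2 times R1 to R3.
Multiply R2 by -1.
Add 4 times R2 to R3.
Add 2 times R2 to R4.
Multiply R3 by -3.
Add 2/3 times R3 to R1.
Add 2 times R2 to R1.

1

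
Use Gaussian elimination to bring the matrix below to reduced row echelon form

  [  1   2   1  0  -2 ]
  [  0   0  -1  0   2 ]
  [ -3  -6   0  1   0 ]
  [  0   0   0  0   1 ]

[[1, 2, 0, 0, 0], [0, 0, 1, 0, 0], [0, 0, 0, 1, 0], [0, 0, 0, 0, 1]]

r3 := r3 + 3·r1
  [ 1  2   1  0  -2 ]
  [ 0  0  -1  0   2 ]
  [ 0  0   3  1  -6 ]
  [ 0  0   0  0   1 ]
r2 := -1·r2
  [ 1  2  1  0  -2 ]
  [ 0  0  1  0  -2 ]
  [ 0  0  3  1  -6 ]
  [ 0  0  0  0   1 ]
r3 := r3 − 3·r2
  [ 1  2  1  0  -2 ]
  [ 0  0  1  0  -2 ]
  [ 0  0  0  1   0 ]
  [ 0  0  0  0   1 ]
r2 := r2 + 2·r4
  [ 1  2  1  0  -2 ]
  [ 0  0  1  0   0 ]
  [ 0  0  0  1   0 ]
  [ 0  0  0  0   1 ]
r1 := r1 + 2·r4
  [ 1  2  1  0  0 ]
  [ 0  0  1  0  0 ]
  [ 0  0  0  1  0 ]
  [ 0  0  0  0  1 ]
r1 := r1 − r2
  [ 1  2  0  0  0 ]
  [ 0  0  1  0  0 ]
  [ 0  0  0  1  0 ]
  [ 0  0  0  0  1 ]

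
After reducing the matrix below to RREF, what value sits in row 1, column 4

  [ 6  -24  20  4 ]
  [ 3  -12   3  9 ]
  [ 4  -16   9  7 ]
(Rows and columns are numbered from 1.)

Multiply R1 by 1/6.
  [ 1   -4  10/3  2/3 ]
  [ 3  -12     3    9 ]
  [ 4  -16     9    7 ]
Subtract 3 times R1 from R2.
  [ 1   -4  10/3  2/3 ]
  [ 0    0    -7    7 ]
  [ 4  -16     9    7 ]
Subtract 4 times R1 from R3.
  [ 1  -4   10/3   2/3 ]
  [ 0   0     -7     7 ]
  [ 0   0  -13/3  13/3 ]
Multiply R2 by -1/7.
  [ 1  -4   10/3   2/3 ]
  [ 0   0      1    -1 ]
  [ 0   0  -13/3  13/3 ]
Add 13/3 times R2 to R3.
  [ 1  -4  10/3  2/3 ]
  [ 0   0     1   -1 ]
  [ 0   0     0    0 ]
Subtract 10/3 times R2 from R1.
  [ 1  -4  0   4 ]
  [ 0   0  1  -1 ]
  [ 0   0  0   0 ]

4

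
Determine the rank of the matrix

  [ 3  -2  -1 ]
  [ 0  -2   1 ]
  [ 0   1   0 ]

r1 := 1/3·r1
  [ 1  -2/3  -1/3 ]
  [ 0    -2     1 ]
  [ 0     1     0 ]
r2 := -1/2·r2
  [ 1  -2/3  -1/3 ]
  [ 0     1  -1/2 ]
  [ 0     1     0 ]
r3 := r3 − r2
  [ 1  -2/3  -1/3 ]
  [ 0     1  -1/2 ]
  [ 0     0   1/2 ]
r3 := 2·r3
  [ 1  -2/3  -1/3 ]
  [ 0     1  -1/2 ]
  [ 0     0     1 ]
r2 := r2 + 1/2·r3
  [ 1  -2/3  -1/3 ]
  [ 0     1     0 ]
  [ 0     0     1 ]
r1 := r1 + 1/3·r3
  [ 1  -2/3  0 ]
  [ 0     1  0 ]
  [ 0     0  1 ]
r1 := r1 + 2/3·r2
  [ 1  0  0 ]
  [ 0  1  0 ]
  [ 0  0  1 ]
The reduced form has 3 nonzero rows.

rank = 3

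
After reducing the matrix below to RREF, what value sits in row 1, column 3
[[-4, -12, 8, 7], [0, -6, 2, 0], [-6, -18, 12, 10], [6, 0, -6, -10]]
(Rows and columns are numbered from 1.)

-1

R1 → -1/4·R1
  [  1    3  -2  -7/4 ]
  [  0   -6   2     0 ]
  [ -6  -18  12    10 ]
  [  6    0  -6   -10 ]
R3 → R3 + 6·R1
  [ 1   3  -2  -7/4 ]
  [ 0  -6   2     0 ]
  [ 0   0   0  -1/2 ]
  [ 6   0  -6   -10 ]
R4 → R4 − 6·R1
  [ 1    3  -2  -7/4 ]
  [ 0   -6   2     0 ]
  [ 0    0   0  -1/2 ]
  [ 0  -18   6   1/2 ]
R2 → -1/6·R2
  [ 1    3    -2  -7/4 ]
  [ 0    1  -1/3     0 ]
  [ 0    0     0  -1/2 ]
  [ 0  -18     6   1/2 ]
R4 → R4 + 18·R2
  [ 1  3    -2  -7/4 ]
  [ 0  1  -1/3     0 ]
  [ 0  0     0  -1/2 ]
  [ 0  0     0   1/2 ]
R3 → -2·R3
  [ 1  3    -2  -7/4 ]
  [ 0  1  -1/3     0 ]
  [ 0  0     0     1 ]
  [ 0  0     0   1/2 ]
R4 → R4 − 1/2·R3
  [ 1  3    -2  -7/4 ]
  [ 0  1  -1/3     0 ]
  [ 0  0     0     1 ]
  [ 0  0     0     0 ]
R1 → R1 + 7/4·R3
  [ 1  3    -2  0 ]
  [ 0  1  -1/3  0 ]
  [ 0  0     0  1 ]
  [ 0  0     0  0 ]
R1 → R1 − 3·R2
  [ 1  0    -1  0 ]
  [ 0  1  -1/3  0 ]
  [ 0  0     0  1 ]
  [ 0  0     0  0 ]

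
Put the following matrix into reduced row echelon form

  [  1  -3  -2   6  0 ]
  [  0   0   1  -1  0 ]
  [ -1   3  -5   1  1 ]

[[1, -3, 0, 4, 0], [0, 0, 1, -1, 0], [0, 0, 0, 0, 1]]

r3 := r3 + r1
  [ 1  -3  -2   6  0 ]
  [ 0   0   1  -1  0 ]
  [ 0   0  -7   7  1 ]
r3 := r3 + 7·r2
  [ 1  -3  -2   6  0 ]
  [ 0   0   1  -1  0 ]
  [ 0   0   0   0  1 ]
r1 := r1 + 2·r2
  [ 1  -3  0   4  0 ]
  [ 0   0  1  -1  0 ]
  [ 0   0  0   0  1 ]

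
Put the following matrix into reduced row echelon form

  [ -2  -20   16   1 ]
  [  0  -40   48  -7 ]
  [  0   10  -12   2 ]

r1 -> -1/2·r1
  [ 1   10   -8  -1/2 ]
  [ 0  -40   48    -7 ]
  [ 0   10  -12     2 ]
r2 -> -1/40·r2
  [ 1  10    -8  -1/2 ]
  [ 0   1  -6/5  7/40 ]
  [ 0  10   -12     2 ]
r3 -> r3 − 10·r2
  [ 1  10    -8  -1/2 ]
  [ 0   1  -6/5  7/40 ]
  [ 0   0     0   1/4 ]
r3 -> 4·r3
  [ 1  10    -8  -1/2 ]
  [ 0   1  -6/5  7/40 ]
  [ 0   0     0     1 ]
r2 -> r2 − 7/40·r3
  [ 1  10    -8  -1/2 ]
  [ 0   1  -6/5     0 ]
  [ 0   0     0     1 ]
r1 -> r1 + 1/2·r3
  [ 1  10    -8  0 ]
  [ 0   1  -6/5  0 ]
  [ 0   0     0  1 ]
r1 -> r1 − 10·r2
  [ 1  0     4  0 ]
  [ 0  1  -6/5  0 ]
  [ 0  0     0  1 ]

[[1, 0, 4, 0], [0, 1, -6/5, 0], [0, 0, 0, 1]]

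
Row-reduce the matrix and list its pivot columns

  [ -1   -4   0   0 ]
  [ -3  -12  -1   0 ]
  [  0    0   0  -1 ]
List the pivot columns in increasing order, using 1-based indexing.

ρ1 ← -1·ρ1
ρ2 ← ρ2 + 3·ρ1
ρ2 ← -1·ρ2
ρ3 ← -1·ρ3
Pivot columns are the columns containing a leading 1.

1, 3, 4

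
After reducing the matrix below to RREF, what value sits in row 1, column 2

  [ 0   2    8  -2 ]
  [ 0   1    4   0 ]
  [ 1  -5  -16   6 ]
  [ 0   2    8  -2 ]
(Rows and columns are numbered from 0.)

ρ1 <=> ρ3
ρ3 -> ρ3 − 2·ρ2
ρ4 -> ρ4 − 2·ρ2
ρ3 -> -1/2·ρ3
ρ4 -> ρ4 + 2·ρ3
ρ1 -> ρ1 − 6·ρ3
ρ1 -> ρ1 + 5·ρ2

4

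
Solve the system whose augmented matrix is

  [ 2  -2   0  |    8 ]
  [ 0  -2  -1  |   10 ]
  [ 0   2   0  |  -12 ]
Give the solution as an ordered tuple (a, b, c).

Multiply R1 by 1/2.
Multiply R2 by -1/2.
Subtract 2 times R2 from R3.
Multiply R3 by -1.
Subtract 1/2 times R3 from R2.
Add R2 to R1.
Reading off the last column: a = -2, b = -6, c = 2.

(-2, -6, 2)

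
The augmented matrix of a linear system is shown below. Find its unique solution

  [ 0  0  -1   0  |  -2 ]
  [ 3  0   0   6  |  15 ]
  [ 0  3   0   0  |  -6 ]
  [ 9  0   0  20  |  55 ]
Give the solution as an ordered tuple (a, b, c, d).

Swap R1 and R2.
  [ 3  0   0   6  |  15 ]
  [ 0  0  -1   0  |  -2 ]
  [ 0  3   0   0  |  -6 ]
  [ 9  0   0  20  |  55 ]
Multiply R1 by 1/3.
  [ 1  0   0   2  |   5 ]
  [ 0  0  -1   0  |  -2 ]
  [ 0  3   0   0  |  -6 ]
  [ 9  0   0  20  |  55 ]
Subtract 9 times R1 from R4.
  [ 1  0   0  2  |   5 ]
  [ 0  0  -1  0  |  -2 ]
  [ 0  3   0  0  |  -6 ]
  [ 0  0   0  2  |  10 ]
Swap R2 and R3.
  [ 1  0   0  2  |   5 ]
  [ 0  3   0  0  |  -6 ]
  [ 0  0  -1  0  |  -2 ]
  [ 0  0   0  2  |  10 ]
Multiply R2 by 1/3.
  [ 1  0   0  2  |   5 ]
  [ 0  1   0  0  |  -2 ]
  [ 0  0  -1  0  |  -2 ]
  [ 0  0   0  2  |  10 ]
Multiply R3 by -1.
  [ 1  0  0  2  |   5 ]
  [ 0  1  0  0  |  -2 ]
  [ 0  0  1  0  |   2 ]
  [ 0  0  0  2  |  10 ]
Multiply R4 by 1/2.
  [ 1  0  0  2  |   5 ]
  [ 0  1  0  0  |  -2 ]
  [ 0  0  1  0  |   2 ]
  [ 0  0  0  1  |   5 ]
Subtract 2 times R4 from R1.
  [ 1  0  0  0  |  -5 ]
  [ 0  1  0  0  |  -2 ]
  [ 0  0  1  0  |   2 ]
  [ 0  0  0  1  |   5 ]
Reading off the last column: a = -5, b = -2, c = 2, d = 5.

(-5, -2, 2, 5)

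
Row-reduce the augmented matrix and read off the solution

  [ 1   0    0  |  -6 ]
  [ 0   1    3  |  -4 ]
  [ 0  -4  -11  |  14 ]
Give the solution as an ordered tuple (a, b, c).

(-6, 2, -2)

Add 4 times R2 to R3.
  [ 1  0  0  |  -6 ]
  [ 0  1  3  |  -4 ]
  [ 0  0  1  |  -2 ]
Subtract 3 times R3 from R2.
  [ 1  0  0  |  -6 ]
  [ 0  1  0  |   2 ]
  [ 0  0  1  |  -2 ]
Reading off the last column: a = -6, b = 2, c = -2.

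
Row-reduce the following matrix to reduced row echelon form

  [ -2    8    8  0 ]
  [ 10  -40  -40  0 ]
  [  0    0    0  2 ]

r1 → -1/2·r1
  [  1   -4   -4  0 ]
  [ 10  -40  -40  0 ]
  [  0    0    0  2 ]
r2 → r2 − 10·r1
  [ 1  -4  -4  0 ]
  [ 0   0   0  0 ]
  [ 0   0   0  2 ]
r2 ↔ r3
  [ 1  -4  -4  0 ]
  [ 0   0   0  2 ]
  [ 0   0   0  0 ]
r2 → 1/2·r2
  [ 1  -4  -4  0 ]
  [ 0   0   0  1 ]
  [ 0   0   0  0 ]

[[1, -4, -4, 0], [0, 0, 0, 1], [0, 0, 0, 0]]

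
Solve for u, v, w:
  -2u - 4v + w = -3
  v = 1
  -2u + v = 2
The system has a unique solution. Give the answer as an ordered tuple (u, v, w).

(-1/2, 1, 0)

Form the augmented matrix and row-reduce:
  [ -2  -4  1  |  -3 ]
  [  0   1  0  |   1 ]
  [ -2   1  0  |   2 ]
Multiply ρ1 by -1/2.
  [  1  2  -1/2  |  3/2 ]
  [  0  1     0  |    1 ]
  [ -2  1     0  |    2 ]
Add 2 times ρ1 to ρ3.
  [ 1  2  -1/2  |  3/2 ]
  [ 0  1     0  |    1 ]
  [ 0  5    -1  |    5 ]
Subtract 5 times ρ2 from ρ3.
  [ 1  2  -1/2  |  3/2 ]
  [ 0  1     0  |    1 ]
  [ 0  0    -1  |    0 ]
Multiply ρ3 by -1.
  [ 1  2  -1/2  |  3/2 ]
  [ 0  1     0  |    1 ]
  [ 0  0     1  |    0 ]
Add 1/2 times ρ3 to ρ1.
  [ 1  2  0  |  3/2 ]
  [ 0  1  0  |    1 ]
  [ 0  0  1  |    0 ]
Subtract 2 times ρ2 from ρ1.
  [ 1  0  0  |  -1/2 ]
  [ 0  1  0  |     1 ]
  [ 0  0  1  |     0 ]
Reading off the last column: u = -1/2, v = 1, w = 0.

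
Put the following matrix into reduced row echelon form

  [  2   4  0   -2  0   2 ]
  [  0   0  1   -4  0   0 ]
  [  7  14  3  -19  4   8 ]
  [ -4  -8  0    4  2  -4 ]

[[1, 2, 0, -1, 0, 0], [0, 0, 1, -4, 0, 0], [0, 0, 0, 0, 1, 0], [0, 0, 0, 0, 0, 1]]

R1 -> 1/2·R1
R3 -> R3 − 7·R1
R4 -> R4 + 4·R1
R3 -> R3 − 3·R2
R3 -> 1/4·R3
R4 -> R4 − 2·R3
R4 -> -2·R4
R3 -> R3 − 1/4·R4
R1 -> R1 − R4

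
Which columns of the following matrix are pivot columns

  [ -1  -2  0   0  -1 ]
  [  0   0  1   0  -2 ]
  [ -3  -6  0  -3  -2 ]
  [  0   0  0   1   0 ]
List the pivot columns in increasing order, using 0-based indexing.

0, 2, 3, 4

r1 := -1·r1
  [  1   2  0   0   1 ]
  [  0   0  1   0  -2 ]
  [ -3  -6  0  -3  -2 ]
  [  0   0  0   1   0 ]
r3 := r3 + 3·r1
  [ 1  2  0   0   1 ]
  [ 0  0  1   0  -2 ]
  [ 0  0  0  -3   1 ]
  [ 0  0  0   1   0 ]
r3 := -1/3·r3
  [ 1  2  0  0     1 ]
  [ 0  0  1  0    -2 ]
  [ 0  0  0  1  -1/3 ]
  [ 0  0  0  1     0 ]
r4 := r4 − r3
  [ 1  2  0  0     1 ]
  [ 0  0  1  0    -2 ]
  [ 0  0  0  1  -1/3 ]
  [ 0  0  0  0   1/3 ]
r4 := 3·r4
  [ 1  2  0  0     1 ]
  [ 0  0  1  0    -2 ]
  [ 0  0  0  1  -1/3 ]
  [ 0  0  0  0     1 ]
r3 := r3 + 1/3·r4
  [ 1  2  0  0   1 ]
  [ 0  0  1  0  -2 ]
  [ 0  0  0  1   0 ]
  [ 0  0  0  0   1 ]
r2 := r2 + 2·r4
  [ 1  2  0  0  1 ]
  [ 0  0  1  0  0 ]
  [ 0  0  0  1  0 ]
  [ 0  0  0  0  1 ]
r1 := r1 − r4
  [ 1  2  0  0  0 ]
  [ 0  0  1  0  0 ]
  [ 0  0  0  1  0 ]
  [ 0  0  0  0  1 ]
Pivot columns are the columns containing a leading 1.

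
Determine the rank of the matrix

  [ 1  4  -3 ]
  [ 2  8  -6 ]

ρ2 -> ρ2 − 2·ρ1
  [ 1  4  -3 ]
  [ 0  0   0 ]
The reduced form has 1 nonzero row.

rank = 1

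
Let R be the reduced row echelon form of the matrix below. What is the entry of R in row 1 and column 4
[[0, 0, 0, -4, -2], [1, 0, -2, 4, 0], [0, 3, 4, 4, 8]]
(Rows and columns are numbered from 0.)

r1 <-> r2
  [ 1  0  -2   4   0 ]
  [ 0  0   0  -4  -2 ]
  [ 0  3   4   4   8 ]
r2 <-> r3
  [ 1  0  -2   4   0 ]
  [ 0  3   4   4   8 ]
  [ 0  0   0  -4  -2 ]
r2 → 1/3·r2
  [ 1  0   -2    4    0 ]
  [ 0  1  4/3  4/3  8/3 ]
  [ 0  0    0   -4   -2 ]
r3 → -1/4·r3
  [ 1  0   -2    4    0 ]
  [ 0  1  4/3  4/3  8/3 ]
  [ 0  0    0    1  1/2 ]
r2 → r2 − 4/3·r3
  [ 1  0   -2  4    0 ]
  [ 0  1  4/3  0    2 ]
  [ 0  0    0  1  1/2 ]
r1 → r1 − 4·r3
  [ 1  0   -2  0   -2 ]
  [ 0  1  4/3  0    2 ]
  [ 0  0    0  1  1/2 ]

2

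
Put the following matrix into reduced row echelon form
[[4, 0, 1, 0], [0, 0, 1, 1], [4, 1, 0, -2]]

R1 ← 1/4·R1
  [ 1  0  1/4   0 ]
  [ 0  0    1   1 ]
  [ 4  1    0  -2 ]
R3 ← R3 − 4·R1
  [ 1  0  1/4   0 ]
  [ 0  0    1   1 ]
  [ 0  1   -1  -2 ]
R2 ↔ R3
  [ 1  0  1/4   0 ]
  [ 0  1   -1  -2 ]
  [ 0  0    1   1 ]
R2 ← R2 + R3
  [ 1  0  1/4   0 ]
  [ 0  1    0  -1 ]
  [ 0  0    1   1 ]
R1 ← R1 − 1/4·R3
  [ 1  0  0  -1/4 ]
  [ 0  1  0    -1 ]
  [ 0  0  1     1 ]

[[1, 0, 0, -1/4], [0, 1, 0, -1], [0, 0, 1, 1]]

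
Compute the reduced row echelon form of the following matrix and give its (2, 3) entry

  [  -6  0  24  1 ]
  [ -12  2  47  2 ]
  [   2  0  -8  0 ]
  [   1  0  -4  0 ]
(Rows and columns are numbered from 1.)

-1/2

Multiply ρ1 by -1/6.
  [   1  0  -4  -1/6 ]
  [ -12  2  47     2 ]
  [   2  0  -8     0 ]
  [   1  0  -4     0 ]
Add 12 times ρ1 to ρ2.
  [ 1  0  -4  -1/6 ]
  [ 0  2  -1     0 ]
  [ 2  0  -8     0 ]
  [ 1  0  -4     0 ]
Subtract 2 times ρ1 from ρ3.
  [ 1  0  -4  -1/6 ]
  [ 0  2  -1     0 ]
  [ 0  0   0   1/3 ]
  [ 1  0  -4     0 ]
Subtract ρ1 from ρ4.
  [ 1  0  -4  -1/6 ]
  [ 0  2  -1     0 ]
  [ 0  0   0   1/3 ]
  [ 0  0   0   1/6 ]
Multiply ρ2 by 1/2.
  [ 1  0    -4  -1/6 ]
  [ 0  1  -1/2     0 ]
  [ 0  0     0   1/3 ]
  [ 0  0     0   1/6 ]
Multiply ρ3 by 3.
  [ 1  0    -4  -1/6 ]
  [ 0  1  -1/2     0 ]
  [ 0  0     0     1 ]
  [ 0  0     0   1/6 ]
Subtract 1/6 times ρ3 from ρ4.
  [ 1  0    -4  -1/6 ]
  [ 0  1  -1/2     0 ]
  [ 0  0     0     1 ]
  [ 0  0     0     0 ]
Add 1/6 times ρ3 to ρ1.
  [ 1  0    -4  0 ]
  [ 0  1  -1/2  0 ]
  [ 0  0     0  1 ]
  [ 0  0     0  0 ]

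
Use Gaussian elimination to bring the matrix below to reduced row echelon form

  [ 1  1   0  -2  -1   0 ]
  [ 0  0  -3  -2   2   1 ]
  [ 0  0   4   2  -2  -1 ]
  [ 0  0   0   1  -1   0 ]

[[1, 1, 0, 0, -3, 0], [0, 0, 1, 0, 0, 0], [0, 0, 0, 1, -1, 0], [0, 0, 0, 0, 0, 1]]

R2 ← -1/3·R2
  [ 1  1  0   -2    -1     0 ]
  [ 0  0  1  2/3  -2/3  -1/3 ]
  [ 0  0  4    2    -2    -1 ]
  [ 0  0  0    1    -1     0 ]
R3 ← R3 − 4·R2
  [ 1  1  0    -2    -1     0 ]
  [ 0  0  1   2/3  -2/3  -1/3 ]
  [ 0  0  0  -2/3   2/3   1/3 ]
  [ 0  0  0     1    -1     0 ]
R3 ← -3/2·R3
  [ 1  1  0   -2    -1     0 ]
  [ 0  0  1  2/3  -2/3  -1/3 ]
  [ 0  0  0    1    -1  -1/2 ]
  [ 0  0  0    1    -1     0 ]
R4 ← R4 − R3
  [ 1  1  0   -2    -1     0 ]
  [ 0  0  1  2/3  -2/3  -1/3 ]
  [ 0  0  0    1    -1  -1/2 ]
  [ 0  0  0    0     0   1/2 ]
R4 ← 2·R4
  [ 1  1  0   -2    -1     0 ]
  [ 0  0  1  2/3  -2/3  -1/3 ]
  [ 0  0  0    1    -1  -1/2 ]
  [ 0  0  0    0     0     1 ]
R3 ← R3 + 1/2·R4
  [ 1  1  0   -2    -1     0 ]
  [ 0  0  1  2/3  -2/3  -1/3 ]
  [ 0  0  0    1    -1     0 ]
  [ 0  0  0    0     0     1 ]
R2 ← R2 + 1/3·R4
  [ 1  1  0   -2    -1  0 ]
  [ 0  0  1  2/3  -2/3  0 ]
  [ 0  0  0    1    -1  0 ]
  [ 0  0  0    0     0  1 ]
R2 ← R2 − 2/3·R3
  [ 1  1  0  -2  -1  0 ]
  [ 0  0  1   0   0  0 ]
  [ 0  0  0   1  -1  0 ]
  [ 0  0  0   0   0  1 ]
R1 ← R1 + 2·R3
  [ 1  1  0  0  -3  0 ]
  [ 0  0  1  0   0  0 ]
  [ 0  0  0  1  -1  0 ]
  [ 0  0  0  0   0  1 ]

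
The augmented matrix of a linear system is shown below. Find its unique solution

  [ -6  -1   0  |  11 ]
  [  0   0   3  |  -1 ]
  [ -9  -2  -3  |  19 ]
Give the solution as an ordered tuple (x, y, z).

R1 := -1/6·R1
  [  1  1/6   0  |  -11/6 ]
  [  0    0   3  |     -1 ]
  [ -9   -2  -3  |     19 ]
R3 := R3 + 9·R1
  [ 1   1/6   0  |  -11/6 ]
  [ 0     0   3  |     -1 ]
  [ 0  -1/2  -3  |    5/2 ]
R2 <-> R3
  [ 1   1/6   0  |  -11/6 ]
  [ 0  -1/2  -3  |    5/2 ]
  [ 0     0   3  |     -1 ]
R2 := -2·R2
  [ 1  1/6  0  |  -11/6 ]
  [ 0    1  6  |     -5 ]
  [ 0    0  3  |     -1 ]
R3 := 1/3·R3
  [ 1  1/6  0  |  -11/6 ]
  [ 0    1  6  |     -5 ]
  [ 0    0  1  |   -1/3 ]
R2 := R2 − 6·R3
  [ 1  1/6  0  |  -11/6 ]
  [ 0    1  0  |     -3 ]
  [ 0    0  1  |   -1/3 ]
R1 := R1 − 1/6·R2
  [ 1  0  0  |  -4/3 ]
  [ 0  1  0  |    -3 ]
  [ 0  0  1  |  -1/3 ]
Reading off the last column: x = -4/3, y = -3, z = -1/3.

(-4/3, -3, -1/3)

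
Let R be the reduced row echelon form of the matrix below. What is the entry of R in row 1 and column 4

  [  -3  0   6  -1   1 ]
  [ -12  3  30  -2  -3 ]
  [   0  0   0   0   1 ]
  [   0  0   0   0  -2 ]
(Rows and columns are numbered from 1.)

1/3

R1 ← -1/3·R1
  [   1  0  -2  1/3  -1/3 ]
  [ -12  3  30   -2    -3 ]
  [   0  0   0    0     1 ]
  [   0  0   0    0    -2 ]
R2 ← R2 + 12·R1
  [ 1  0  -2  1/3  -1/3 ]
  [ 0  3   6    2    -7 ]
  [ 0  0   0    0     1 ]
  [ 0  0   0    0    -2 ]
R2 ← 1/3·R2
  [ 1  0  -2  1/3  -1/3 ]
  [ 0  1   2  2/3  -7/3 ]
  [ 0  0   0    0     1 ]
  [ 0  0   0    0    -2 ]
R4 ← R4 + 2·R3
  [ 1  0  -2  1/3  -1/3 ]
  [ 0  1   2  2/3  -7/3 ]
  [ 0  0   0    0     1 ]
  [ 0  0   0    0     0 ]
R2 ← R2 + 7/3·R3
  [ 1  0  -2  1/3  -1/3 ]
  [ 0  1   2  2/3     0 ]
  [ 0  0   0    0     1 ]
  [ 0  0   0    0     0 ]
R1 ← R1 + 1/3·R3
  [ 1  0  -2  1/3  0 ]
  [ 0  1   2  2/3  0 ]
  [ 0  0   0    0  1 ]
  [ 0  0   0    0  0 ]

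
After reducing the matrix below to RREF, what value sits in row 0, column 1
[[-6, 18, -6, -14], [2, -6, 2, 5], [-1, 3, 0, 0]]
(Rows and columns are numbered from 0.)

-3

R1 → -1/6·R1
  [  1  -3  1  7/3 ]
  [  2  -6  2    5 ]
  [ -1   3  0    0 ]
R2 → R2 − 2·R1
  [  1  -3  1  7/3 ]
  [  0   0  0  1/3 ]
  [ -1   3  0    0 ]
R3 → R3 + R1
  [ 1  -3  1  7/3 ]
  [ 0   0  0  1/3 ]
  [ 0   0  1  7/3 ]
R2 ↔ R3
  [ 1  -3  1  7/3 ]
  [ 0   0  1  7/3 ]
  [ 0   0  0  1/3 ]
R3 → 3·R3
  [ 1  -3  1  7/3 ]
  [ 0   0  1  7/3 ]
  [ 0   0  0    1 ]
R2 → R2 − 7/3·R3
  [ 1  -3  1  7/3 ]
  [ 0   0  1    0 ]
  [ 0   0  0    1 ]
R1 → R1 − 7/3·R3
  [ 1  -3  1  0 ]
  [ 0   0  1  0 ]
  [ 0   0  0  1 ]
R1 → R1 − R2
  [ 1  -3  0  0 ]
  [ 0   0  1  0 ]
  [ 0   0  0  1 ]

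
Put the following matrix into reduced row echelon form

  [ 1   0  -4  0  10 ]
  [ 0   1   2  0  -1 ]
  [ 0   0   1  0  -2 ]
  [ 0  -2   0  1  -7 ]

[[1, 0, 0, 0, 2], [0, 1, 0, 0, 3], [0, 0, 1, 0, -2], [0, 0, 0, 1, -1]]

Add 2 times R2 to R4.
  [ 1  0  -4  0  10 ]
  [ 0  1   2  0  -1 ]
  [ 0  0   1  0  -2 ]
  [ 0  0   4  1  -9 ]
Subtract 4 times R3 from R4.
  [ 1  0  -4  0  10 ]
  [ 0  1   2  0  -1 ]
  [ 0  0   1  0  -2 ]
  [ 0  0   0  1  -1 ]
Subtract 2 times R3 from R2.
  [ 1  0  -4  0  10 ]
  [ 0  1   0  0   3 ]
  [ 0  0   1  0  -2 ]
  [ 0  0   0  1  -1 ]
Add 4 times R3 to R1.
  [ 1  0  0  0   2 ]
  [ 0  1  0  0   3 ]
  [ 0  0  1  0  -2 ]
  [ 0  0  0  1  -1 ]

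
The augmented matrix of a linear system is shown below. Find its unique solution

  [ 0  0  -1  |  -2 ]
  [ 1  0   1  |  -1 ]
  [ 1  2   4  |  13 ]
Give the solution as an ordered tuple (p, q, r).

Swap R1 and R2.
Subtract R1 from R3.
Swap R2 and R3.
Multiply R2 by 1/2.
Multiply R3 by -1.
Subtract 3/2 times R3 from R2.
Subtract R3 from R1.
Reading off the last column: p = -3, q = 4, r = 2.

(-3, 4, 2)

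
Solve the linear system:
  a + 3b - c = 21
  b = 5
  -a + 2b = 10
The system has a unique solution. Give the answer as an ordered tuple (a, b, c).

Form the augmented matrix and row-reduce:
  [  1  3  -1  |  21 ]
  [  0  1   0  |   5 ]
  [ -1  2   0  |  10 ]
R3 ← R3 + R1
  [ 1  3  -1  |  21 ]
  [ 0  1   0  |   5 ]
  [ 0  5  -1  |  31 ]
R3 ← R3 − 5·R2
  [ 1  3  -1  |  21 ]
  [ 0  1   0  |   5 ]
  [ 0  0  -1  |   6 ]
R3 ← -1·R3
  [ 1  3  -1  |  21 ]
  [ 0  1   0  |   5 ]
  [ 0  0   1  |  -6 ]
R1 ← R1 + R3
  [ 1  3  0  |  15 ]
  [ 0  1  0  |   5 ]
  [ 0  0  1  |  -6 ]
R1 ← R1 − 3·R2
  [ 1  0  0  |   0 ]
  [ 0  1  0  |   5 ]
  [ 0  0  1  |  -6 ]
Reading off the last column: a = 0, b = 5, c = -6.

(0, 5, -6)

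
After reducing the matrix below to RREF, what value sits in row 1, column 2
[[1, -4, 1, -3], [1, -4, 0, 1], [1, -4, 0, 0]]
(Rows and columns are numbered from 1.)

-4

r2 → r2 − r1
  [ 1  -4   1  -3 ]
  [ 0   0  -1   4 ]
  [ 1  -4   0   0 ]
r3 → r3 − r1
  [ 1  -4   1  -3 ]
  [ 0   0  -1   4 ]
  [ 0   0  -1   3 ]
r2 → -1·r2
  [ 1  -4   1  -3 ]
  [ 0   0   1  -4 ]
  [ 0   0  -1   3 ]
r3 → r3 + r2
  [ 1  -4  1  -3 ]
  [ 0   0  1  -4 ]
  [ 0   0  0  -1 ]
r3 → -1·r3
  [ 1  -4  1  -3 ]
  [ 0   0  1  -4 ]
  [ 0   0  0   1 ]
r2 → r2 + 4·r3
  [ 1  -4  1  -3 ]
  [ 0   0  1   0 ]
  [ 0   0  0   1 ]
r1 → r1 + 3·r3
  [ 1  -4  1  0 ]
  [ 0   0  1  0 ]
  [ 0   0  0  1 ]
r1 → r1 − r2
  [ 1  -4  0  0 ]
  [ 0   0  1  0 ]
  [ 0   0  0  1 ]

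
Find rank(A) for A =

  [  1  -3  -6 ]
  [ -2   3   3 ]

rank = 2

ρ2 -> ρ2 + 2·ρ1
  [ 1  -3  -6 ]
  [ 0  -3  -9 ]
ρ2 -> -1/3·ρ2
  [ 1  -3  -6 ]
  [ 0   1   3 ]
ρ1 -> ρ1 + 3·ρ2
  [ 1  0  3 ]
  [ 0  1  3 ]
The reduced form has 2 nonzero rows.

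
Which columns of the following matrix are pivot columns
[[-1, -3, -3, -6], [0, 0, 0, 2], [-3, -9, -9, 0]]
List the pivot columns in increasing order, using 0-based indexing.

0, 3

Multiply r1 by -1.
  [  1   3   3  6 ]
  [  0   0   0  2 ]
  [ -3  -9  -9  0 ]
Add 3 times r1 to r3.
  [ 1  3  3   6 ]
  [ 0  0  0   2 ]
  [ 0  0  0  18 ]
Multiply r2 by 1/2.
  [ 1  3  3   6 ]
  [ 0  0  0   1 ]
  [ 0  0  0  18 ]
Subtract 18 times r2 from r3.
  [ 1  3  3  6 ]
  [ 0  0  0  1 ]
  [ 0  0  0  0 ]
Subtract 6 times r2 from r1.
  [ 1  3  3  0 ]
  [ 0  0  0  1 ]
  [ 0  0  0  0 ]
Pivot columns are the columns containing a leading 1.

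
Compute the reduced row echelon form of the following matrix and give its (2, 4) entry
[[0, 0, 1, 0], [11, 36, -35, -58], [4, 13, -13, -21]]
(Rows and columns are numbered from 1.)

-1

R1 ↔ R2
  [ 11  36  -35  -58 ]
  [  0   0    1    0 ]
  [  4  13  -13  -21 ]
R1 ← 1/11·R1
  [ 1  36/11  -35/11  -58/11 ]
  [ 0      0       1       0 ]
  [ 4     13     -13     -21 ]
R3 ← R3 − 4·R1
  [ 1  36/11  -35/11  -58/11 ]
  [ 0      0       1       0 ]
  [ 0  -1/11   -3/11    1/11 ]
R2 ↔ R3
  [ 1  36/11  -35/11  -58/11 ]
  [ 0  -1/11   -3/11    1/11 ]
  [ 0      0       1       0 ]
R2 ← -11·R2
  [ 1  36/11  -35/11  -58/11 ]
  [ 0      1       3      -1 ]
  [ 0      0       1       0 ]
R2 ← R2 − 3·R3
  [ 1  36/11  -35/11  -58/11 ]
  [ 0      1       0      -1 ]
  [ 0      0       1       0 ]
R1 ← R1 + 35/11·R3
  [ 1  36/11  0  -58/11 ]
  [ 0      1  0      -1 ]
  [ 0      0  1       0 ]
R1 ← R1 − 36/11·R2
  [ 1  0  0  -2 ]
  [ 0  1  0  -1 ]
  [ 0  0  1   0 ]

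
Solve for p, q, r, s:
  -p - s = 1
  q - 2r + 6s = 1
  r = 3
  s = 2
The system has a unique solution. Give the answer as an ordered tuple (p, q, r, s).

(-3, -5, 3, 2)

Form the augmented matrix and row-reduce:
  [ -1  0   0  -1  |  1 ]
  [  0  1  -2   6  |  1 ]
  [  0  0   1   0  |  3 ]
  [  0  0   0   1  |  2 ]
R1 ← -1·R1
  [ 1  0   0  1  |  -1 ]
  [ 0  1  -2  6  |   1 ]
  [ 0  0   1  0  |   3 ]
  [ 0  0   0  1  |   2 ]
R2 ← R2 − 6·R4
  [ 1  0   0  1  |   -1 ]
  [ 0  1  -2  0  |  -11 ]
  [ 0  0   1  0  |    3 ]
  [ 0  0   0  1  |    2 ]
R1 ← R1 − R4
  [ 1  0   0  0  |   -3 ]
  [ 0  1  -2  0  |  -11 ]
  [ 0  0   1  0  |    3 ]
  [ 0  0   0  1  |    2 ]
R2 ← R2 + 2·R3
  [ 1  0  0  0  |  -3 ]
  [ 0  1  0  0  |  -5 ]
  [ 0  0  1  0  |   3 ]
  [ 0  0  0  1  |   2 ]
Reading off the last column: p = -3, q = -5, r = 3, s = 2.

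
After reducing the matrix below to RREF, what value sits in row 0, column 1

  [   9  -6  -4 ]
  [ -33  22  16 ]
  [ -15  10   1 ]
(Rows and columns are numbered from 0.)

R1 ← 1/9·R1
  [   1  -2/3  -4/9 ]
  [ -33    22    16 ]
  [ -15    10     1 ]
R2 ← R2 + 33·R1
  [   1  -2/3  -4/9 ]
  [   0     0   4/3 ]
  [ -15    10     1 ]
R3 ← R3 + 15·R1
  [ 1  -2/3   -4/9 ]
  [ 0     0    4/3 ]
  [ 0     0  -17/3 ]
R2 ← 3/4·R2
  [ 1  -2/3   -4/9 ]
  [ 0     0      1 ]
  [ 0     0  -17/3 ]
R3 ← R3 + 17/3·R2
  [ 1  -2/3  -4/9 ]
  [ 0     0     1 ]
  [ 0     0     0 ]
R1 ← R1 + 4/9·R2
  [ 1  -2/3  0 ]
  [ 0     0  1 ]
  [ 0     0  0 ]

-2/3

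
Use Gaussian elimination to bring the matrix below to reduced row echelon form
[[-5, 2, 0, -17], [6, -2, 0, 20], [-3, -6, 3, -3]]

[[1, 0, 0, 3], [0, 1, 0, -1], [0, 0, 1, 0]]

ρ1 := -1/5·ρ1
  [  1  -2/5  0  17/5 ]
  [  6    -2  0    20 ]
  [ -3    -6  3    -3 ]
ρ2 := ρ2 − 6·ρ1
  [  1  -2/5  0  17/5 ]
  [  0   2/5  0  -2/5 ]
  [ -3    -6  3    -3 ]
ρ3 := ρ3 + 3·ρ1
  [ 1   -2/5  0  17/5 ]
  [ 0    2/5  0  -2/5 ]
  [ 0  -36/5  3  36/5 ]
ρ2 := 5/2·ρ2
  [ 1   -2/5  0  17/5 ]
  [ 0      1  0    -1 ]
  [ 0  -36/5  3  36/5 ]
ρ3 := ρ3 + 36/5·ρ2
  [ 1  -2/5  0  17/5 ]
  [ 0     1  0    -1 ]
  [ 0     0  3     0 ]
ρ3 := 1/3·ρ3
  [ 1  -2/5  0  17/5 ]
  [ 0     1  0    -1 ]
  [ 0     0  1     0 ]
ρ1 := ρ1 + 2/5·ρ2
  [ 1  0  0   3 ]
  [ 0  1  0  -1 ]
  [ 0  0  1   0 ]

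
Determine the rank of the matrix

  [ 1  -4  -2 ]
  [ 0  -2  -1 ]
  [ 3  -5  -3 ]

rank = 3

r3 -> r3 − 3·r1
  [ 1  -4  -2 ]
  [ 0  -2  -1 ]
  [ 0   7   3 ]
r2 -> -1/2·r2
  [ 1  -4   -2 ]
  [ 0   1  1/2 ]
  [ 0   7    3 ]
r3 -> r3 − 7·r2
  [ 1  -4    -2 ]
  [ 0   1   1/2 ]
  [ 0   0  -1/2 ]
r3 -> -2·r3
  [ 1  -4   -2 ]
  [ 0   1  1/2 ]
  [ 0   0    1 ]
r2 -> r2 − 1/2·r3
  [ 1  -4  -2 ]
  [ 0   1   0 ]
  [ 0   0   1 ]
r1 -> r1 + 2·r3
  [ 1  -4  0 ]
  [ 0   1  0 ]
  [ 0   0  1 ]
r1 -> r1 + 4·r2
  [ 1  0  0 ]
  [ 0  1  0 ]
  [ 0  0  1 ]
The reduced form has 3 nonzero rows.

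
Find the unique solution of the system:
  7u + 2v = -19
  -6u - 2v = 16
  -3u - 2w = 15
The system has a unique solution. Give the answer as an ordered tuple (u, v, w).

(-3, 1, -3)

Form the augmented matrix and row-reduce:
  [  7   2   0  |  -19 ]
  [ -6  -2   0  |   16 ]
  [ -3   0  -2  |   15 ]
R1 := 1/7·R1
  [  1  2/7   0  |  -19/7 ]
  [ -6   -2   0  |     16 ]
  [ -3    0  -2  |     15 ]
R2 := R2 + 6·R1
  [  1   2/7   0  |  -19/7 ]
  [  0  -2/7   0  |   -2/7 ]
  [ -3     0  -2  |     15 ]
R3 := R3 + 3·R1
  [ 1   2/7   0  |  -19/7 ]
  [ 0  -2/7   0  |   -2/7 ]
  [ 0   6/7  -2  |   48/7 ]
R2 := -7/2·R2
  [ 1  2/7   0  |  -19/7 ]
  [ 0    1   0  |      1 ]
  [ 0  6/7  -2  |   48/7 ]
R3 := R3 − 6/7·R2
  [ 1  2/7   0  |  -19/7 ]
  [ 0    1   0  |      1 ]
  [ 0    0  -2  |      6 ]
R3 := -1/2·R3
  [ 1  2/7  0  |  -19/7 ]
  [ 0    1  0  |      1 ]
  [ 0    0  1  |     -3 ]
R1 := R1 − 2/7·R2
  [ 1  0  0  |  -3 ]
  [ 0  1  0  |   1 ]
  [ 0  0  1  |  -3 ]
Reading off the last column: u = -3, v = 1, w = -3.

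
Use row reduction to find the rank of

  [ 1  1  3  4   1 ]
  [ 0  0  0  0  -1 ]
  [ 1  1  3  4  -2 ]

R3 := R3 − R1
  [ 1  1  3  4   1 ]
  [ 0  0  0  0  -1 ]
  [ 0  0  0  0  -3 ]
R2 := -1·R2
  [ 1  1  3  4   1 ]
  [ 0  0  0  0   1 ]
  [ 0  0  0  0  -3 ]
R3 := R3 + 3·R2
  [ 1  1  3  4  1 ]
  [ 0  0  0  0  1 ]
  [ 0  0  0  0  0 ]
R1 := R1 − R2
  [ 1  1  3  4  0 ]
  [ 0  0  0  0  1 ]
  [ 0  0  0  0  0 ]
The reduced form has 2 nonzero rows.

rank = 2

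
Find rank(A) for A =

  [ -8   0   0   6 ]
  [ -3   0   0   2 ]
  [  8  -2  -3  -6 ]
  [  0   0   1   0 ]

rank = 4

ρ1 := -1/8·ρ1
ρ2 := ρ2 + 3·ρ1
ρ3 := ρ3 − 8·ρ1
ρ2 ↔ ρ3
ρ2 := -1/2·ρ2
ρ3 ↔ ρ4
ρ4 := -4·ρ4
ρ1 := ρ1 + 3/4·ρ4
ρ2 := ρ2 − 3/2·ρ3
The reduced form has 4 nonzero rows.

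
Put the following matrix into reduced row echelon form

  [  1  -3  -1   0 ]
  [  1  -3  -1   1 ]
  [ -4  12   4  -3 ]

[[1, -3, -1, 0], [0, 0, 0, 1], [0, 0, 0, 0]]

Subtract r1 from r2.
  [  1  -3  -1   0 ]
  [  0   0   0   1 ]
  [ -4  12   4  -3 ]
Add 4 times r1 to r3.
  [ 1  -3  -1   0 ]
  [ 0   0   0   1 ]
  [ 0   0   0  -3 ]
Add 3 times r2 to r3.
  [ 1  -3  -1  0 ]
  [ 0   0   0  1 ]
  [ 0   0   0  0 ]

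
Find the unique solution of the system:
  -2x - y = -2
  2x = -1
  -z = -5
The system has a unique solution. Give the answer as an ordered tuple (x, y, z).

Form the augmented matrix and row-reduce:
  [ -2  -1   0  |  -2 ]
  [  2   0   0  |  -1 ]
  [  0   0  -1  |  -5 ]
r1 → -1/2·r1
r2 → r2 − 2·r1
r2 → -1·r2
r3 → -1·r3
r1 → r1 − 1/2·r2
Reading off the last column: x = -1/2, y = 3, z = 5.

(-1/2, 3, 5)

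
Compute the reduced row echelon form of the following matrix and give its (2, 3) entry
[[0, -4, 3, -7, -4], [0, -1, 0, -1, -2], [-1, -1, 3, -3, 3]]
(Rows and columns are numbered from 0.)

r1 <-> r3
  [ -1  -1  3  -3   3 ]
  [  0  -1  0  -1  -2 ]
  [  0  -4  3  -7  -4 ]
r1 → -1·r1
  [ 1   1  -3   3  -3 ]
  [ 0  -1   0  -1  -2 ]
  [ 0  -4   3  -7  -4 ]
r2 → -1·r2
  [ 1   1  -3   3  -3 ]
  [ 0   1   0   1   2 ]
  [ 0  -4   3  -7  -4 ]
r3 → r3 + 4·r2
  [ 1  1  -3   3  -3 ]
  [ 0  1   0   1   2 ]
  [ 0  0   3  -3   4 ]
r3 → 1/3·r3
  [ 1  1  -3   3   -3 ]
  [ 0  1   0   1    2 ]
  [ 0  0   1  -1  4/3 ]
r1 → r1 + 3·r3
  [ 1  1  0   0    1 ]
  [ 0  1  0   1    2 ]
  [ 0  0  1  -1  4/3 ]
r1 → r1 − r2
  [ 1  0  0  -1   -1 ]
  [ 0  1  0   1    2 ]
  [ 0  0  1  -1  4/3 ]

-1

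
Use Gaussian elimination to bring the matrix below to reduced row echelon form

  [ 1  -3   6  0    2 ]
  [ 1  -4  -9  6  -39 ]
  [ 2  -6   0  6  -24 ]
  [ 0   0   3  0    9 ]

r2 -> r2 − r1
r3 -> r3 − 2·r1
r2 -> -1·r2
r3 -> -1/12·r3
r4 -> r4 − 3·r3
r4 -> 2/3·r4
r3 -> r3 + 1/2·r4
r2 -> r2 + 6·r4
r2 -> r2 − 15·r3
r1 -> r1 − 6·r3
r1 -> r1 + 3·r2

[[1, 0, 0, 0, -4], [0, 1, 0, 0, 4], [0, 0, 1, 0, 3], [0, 0, 0, 1, 4/3]]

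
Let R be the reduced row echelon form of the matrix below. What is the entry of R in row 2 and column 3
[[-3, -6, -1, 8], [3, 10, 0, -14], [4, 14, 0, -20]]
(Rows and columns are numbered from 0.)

-2

Multiply r1 by -1/3.
  [ 1   2  1/3  -8/3 ]
  [ 3  10    0   -14 ]
  [ 4  14    0   -20 ]
Subtract 3 times r1 from r2.
  [ 1   2  1/3  -8/3 ]
  [ 0   4   -1    -6 ]
  [ 4  14    0   -20 ]
Subtract 4 times r1 from r3.
  [ 1  2   1/3   -8/3 ]
  [ 0  4    -1     -6 ]
  [ 0  6  -4/3  -28/3 ]
Multiply r2 by 1/4.
  [ 1  2   1/3   -8/3 ]
  [ 0  1  -1/4   -3/2 ]
  [ 0  6  -4/3  -28/3 ]
Subtract 6 times r2 from r3.
  [ 1  2   1/3  -8/3 ]
  [ 0  1  -1/4  -3/2 ]
  [ 0  0   1/6  -1/3 ]
Multiply r3 by 6.
  [ 1  2   1/3  -8/3 ]
  [ 0  1  -1/4  -3/2 ]
  [ 0  0     1    -2 ]
Add 1/4 times r3 to r2.
  [ 1  2  1/3  -8/3 ]
  [ 0  1    0    -2 ]
  [ 0  0    1    -2 ]
Subtract 1/3 times r3 from r1.
  [ 1  2  0  -2 ]
  [ 0  1  0  -2 ]
  [ 0  0  1  -2 ]
Subtract 2 times r2 from r1.
  [ 1  0  0   2 ]
  [ 0  1  0  -2 ]
  [ 0  0  1  -2 ]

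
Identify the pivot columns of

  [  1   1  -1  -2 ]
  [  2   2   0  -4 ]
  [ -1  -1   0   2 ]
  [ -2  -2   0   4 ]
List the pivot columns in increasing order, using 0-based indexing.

Subtract 2 times ρ1 from ρ2.
  [  1   1  -1  -2 ]
  [  0   0   2   0 ]
  [ -1  -1   0   2 ]
  [ -2  -2   0   4 ]
Add ρ1 to ρ3.
  [  1   1  -1  -2 ]
  [  0   0   2   0 ]
  [  0   0  -1   0 ]
  [ -2  -2   0   4 ]
Add 2 times ρ1 to ρ4.
  [ 1  1  -1  -2 ]
  [ 0  0   2   0 ]
  [ 0  0  -1   0 ]
  [ 0  0  -2   0 ]
Multiply ρ2 by 1/2.
  [ 1  1  -1  -2 ]
  [ 0  0   1   0 ]
  [ 0  0  -1   0 ]
  [ 0  0  -2   0 ]
Add ρ2 to ρ3.
  [ 1  1  -1  -2 ]
  [ 0  0   1   0 ]
  [ 0  0   0   0 ]
  [ 0  0  -2   0 ]
Add 2 times ρ2 to ρ4.
  [ 1  1  -1  -2 ]
  [ 0  0   1   0 ]
  [ 0  0   0   0 ]
  [ 0  0   0   0 ]
Add ρ2 to ρ1.
  [ 1  1  0  -2 ]
  [ 0  0  1   0 ]
  [ 0  0  0   0 ]
  [ 0  0  0   0 ]
Pivot columns are the columns containing a leading 1.

0, 2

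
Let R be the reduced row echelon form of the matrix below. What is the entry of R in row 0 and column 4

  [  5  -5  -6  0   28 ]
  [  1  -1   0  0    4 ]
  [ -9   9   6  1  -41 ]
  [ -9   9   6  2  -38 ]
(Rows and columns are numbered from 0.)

R1 → 1/5·R1
  [  1  -1  -6/5  0  28/5 ]
  [  1  -1     0  0     4 ]
  [ -9   9     6  1   -41 ]
  [ -9   9     6  2   -38 ]
R2 → R2 − R1
  [  1  -1  -6/5  0  28/5 ]
  [  0   0   6/5  0  -8/5 ]
  [ -9   9     6  1   -41 ]
  [ -9   9     6  2   -38 ]
R3 → R3 + 9·R1
  [  1  -1   -6/5  0  28/5 ]
  [  0   0    6/5  0  -8/5 ]
  [  0   0  -24/5  1  47/5 ]
  [ -9   9      6  2   -38 ]
R4 → R4 + 9·R1
  [ 1  -1   -6/5  0  28/5 ]
  [ 0   0    6/5  0  -8/5 ]
  [ 0   0  -24/5  1  47/5 ]
  [ 0   0  -24/5  2  62/5 ]
R2 → 5/6·R2
  [ 1  -1   -6/5  0  28/5 ]
  [ 0   0      1  0  -4/3 ]
  [ 0   0  -24/5  1  47/5 ]
  [ 0   0  -24/5  2  62/5 ]
R3 → R3 + 24/5·R2
  [ 1  -1   -6/5  0  28/5 ]
  [ 0   0      1  0  -4/3 ]
  [ 0   0      0  1     3 ]
  [ 0   0  -24/5  2  62/5 ]
R4 → R4 + 24/5·R2
  [ 1  -1  -6/5  0  28/5 ]
  [ 0   0     1  0  -4/3 ]
  [ 0   0     0  1     3 ]
  [ 0   0     0  2     6 ]
R4 → R4 − 2·R3
  [ 1  -1  -6/5  0  28/5 ]
  [ 0   0     1  0  -4/3 ]
  [ 0   0     0  1     3 ]
  [ 0   0     0  0     0 ]
R1 → R1 + 6/5·R2
  [ 1  -1  0  0     4 ]
  [ 0   0  1  0  -4/3 ]
  [ 0   0  0  1     3 ]
  [ 0   0  0  0     0 ]

4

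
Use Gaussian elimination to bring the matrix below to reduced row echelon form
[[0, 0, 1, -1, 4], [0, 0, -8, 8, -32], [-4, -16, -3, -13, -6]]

ρ1 ↔ ρ3
  [ -4  -16  -3  -13   -6 ]
  [  0    0  -8    8  -32 ]
  [  0    0   1   -1    4 ]
ρ1 ← -1/4·ρ1
  [ 1  4  3/4  13/4  3/2 ]
  [ 0  0   -8     8  -32 ]
  [ 0  0    1    -1    4 ]
ρ2 ← -1/8·ρ2
  [ 1  4  3/4  13/4  3/2 ]
  [ 0  0    1    -1    4 ]
  [ 0  0    1    -1    4 ]
ρ3 ← ρ3 − ρ2
  [ 1  4  3/4  13/4  3/2 ]
  [ 0  0    1    -1    4 ]
  [ 0  0    0     0    0 ]
ρ1 ← ρ1 − 3/4·ρ2
  [ 1  4  0   4  -3/2 ]
  [ 0  0  1  -1     4 ]
  [ 0  0  0   0     0 ]

[[1, 4, 0, 4, -3/2], [0, 0, 1, -1, 4], [0, 0, 0, 0, 0]]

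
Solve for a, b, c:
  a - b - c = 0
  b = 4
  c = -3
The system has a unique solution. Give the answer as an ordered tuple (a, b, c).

(1, 4, -3)

Form the augmented matrix and row-reduce:
  [ 1  -1  -1  |   0 ]
  [ 0   1   0  |   4 ]
  [ 0   0   1  |  -3 ]
r1 -> r1 + r3
  [ 1  -1  0  |  -3 ]
  [ 0   1  0  |   4 ]
  [ 0   0  1  |  -3 ]
r1 -> r1 + r2
  [ 1  0  0  |   1 ]
  [ 0  1  0  |   4 ]
  [ 0  0  1  |  -3 ]
Reading off the last column: a = 1, b = 4, c = -3.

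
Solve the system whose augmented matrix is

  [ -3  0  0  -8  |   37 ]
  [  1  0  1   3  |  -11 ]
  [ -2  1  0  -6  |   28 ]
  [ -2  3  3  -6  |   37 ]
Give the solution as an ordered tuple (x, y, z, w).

(1, 0, 3, -5)

R1 := -1/3·R1
  [  1  0  0  8/3  |  -37/3 ]
  [  1  0  1    3  |    -11 ]
  [ -2  1  0   -6  |     28 ]
  [ -2  3  3   -6  |     37 ]
R2 := R2 − R1
  [  1  0  0  8/3  |  -37/3 ]
  [  0  0  1  1/3  |    4/3 ]
  [ -2  1  0   -6  |     28 ]
  [ -2  3  3   -6  |     37 ]
R3 := R3 + 2·R1
  [  1  0  0   8/3  |  -37/3 ]
  [  0  0  1   1/3  |    4/3 ]
  [  0  1  0  -2/3  |   10/3 ]
  [ -2  3  3    -6  |     37 ]
R4 := R4 + 2·R1
  [ 1  0  0   8/3  |  -37/3 ]
  [ 0  0  1   1/3  |    4/3 ]
  [ 0  1  0  -2/3  |   10/3 ]
  [ 0  3  3  -2/3  |   37/3 ]
R2 ↔ R3
  [ 1  0  0   8/3  |  -37/3 ]
  [ 0  1  0  -2/3  |   10/3 ]
  [ 0  0  1   1/3  |    4/3 ]
  [ 0  3  3  -2/3  |   37/3 ]
R4 := R4 − 3·R2
  [ 1  0  0   8/3  |  -37/3 ]
  [ 0  1  0  -2/3  |   10/3 ]
  [ 0  0  1   1/3  |    4/3 ]
  [ 0  0  3   4/3  |    7/3 ]
R4 := R4 − 3·R3
  [ 1  0  0   8/3  |  -37/3 ]
  [ 0  1  0  -2/3  |   10/3 ]
  [ 0  0  1   1/3  |    4/3 ]
  [ 0  0  0   1/3  |   -5/3 ]
R4 := 3·R4
  [ 1  0  0   8/3  |  -37/3 ]
  [ 0  1  0  -2/3  |   10/3 ]
  [ 0  0  1   1/3  |    4/3 ]
  [ 0  0  0     1  |     -5 ]
R3 := R3 − 1/3·R4
  [ 1  0  0   8/3  |  -37/3 ]
  [ 0  1  0  -2/3  |   10/3 ]
  [ 0  0  1     0  |      3 ]
  [ 0  0  0     1  |     -5 ]
R2 := R2 + 2/3·R4
  [ 1  0  0  8/3  |  -37/3 ]
  [ 0  1  0    0  |      0 ]
  [ 0  0  1    0  |      3 ]
  [ 0  0  0    1  |     -5 ]
R1 := R1 − 8/3·R4
  [ 1  0  0  0  |   1 ]
  [ 0  1  0  0  |   0 ]
  [ 0  0  1  0  |   3 ]
  [ 0  0  0  1  |  -5 ]
Reading off the last column: x = 1, y = 0, z = 3, w = -5.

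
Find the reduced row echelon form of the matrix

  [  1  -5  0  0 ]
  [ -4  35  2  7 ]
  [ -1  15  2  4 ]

[[1, 0, 0, 3], [0, 1, 0, 3/5], [0, 0, 1, -1]]

R2 := R2 + 4·R1
R3 := R3 + R1
R2 := 1/15·R2
R3 := R3 − 10·R2
R3 := 3/2·R3
R2 := R2 − 2/15·R3
R1 := R1 + 5·R2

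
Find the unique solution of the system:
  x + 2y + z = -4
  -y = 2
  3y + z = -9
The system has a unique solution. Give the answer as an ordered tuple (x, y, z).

(3, -2, -3)

Form the augmented matrix and row-reduce:
  [ 1   2  1  |  -4 ]
  [ 0  -1  0  |   2 ]
  [ 0   3  1  |  -9 ]
R2 ← -1·R2
  [ 1  2  1  |  -4 ]
  [ 0  1  0  |  -2 ]
  [ 0  3  1  |  -9 ]
R3 ← R3 − 3·R2
  [ 1  2  1  |  -4 ]
  [ 0  1  0  |  -2 ]
  [ 0  0  1  |  -3 ]
R1 ← R1 − R3
  [ 1  2  0  |  -1 ]
  [ 0  1  0  |  -2 ]
  [ 0  0  1  |  -3 ]
R1 ← R1 − 2·R2
  [ 1  0  0  |   3 ]
  [ 0  1  0  |  -2 ]
  [ 0  0  1  |  -3 ]
Reading off the last column: x = 3, y = -2, z = -3.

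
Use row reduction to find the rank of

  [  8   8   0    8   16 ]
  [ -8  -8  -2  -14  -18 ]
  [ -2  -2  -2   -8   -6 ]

ρ1 -> 1/8·ρ1
  [  1   1   0    1    2 ]
  [ -8  -8  -2  -14  -18 ]
  [ -2  -2  -2   -8   -6 ]
ρ2 -> ρ2 + 8·ρ1
  [  1   1   0   1   2 ]
  [  0   0  -2  -6  -2 ]
  [ -2  -2  -2  -8  -6 ]
ρ3 -> ρ3 + 2·ρ1
  [ 1  1   0   1   2 ]
  [ 0  0  -2  -6  -2 ]
  [ 0  0  -2  -6  -2 ]
ρ2 -> -1/2·ρ2
  [ 1  1   0   1   2 ]
  [ 0  0   1   3   1 ]
  [ 0  0  -2  -6  -2 ]
ρ3 -> ρ3 + 2·ρ2
  [ 1  1  0  1  2 ]
  [ 0  0  1  3  1 ]
  [ 0  0  0  0  0 ]
The reduced form has 2 nonzero rows.

rank = 2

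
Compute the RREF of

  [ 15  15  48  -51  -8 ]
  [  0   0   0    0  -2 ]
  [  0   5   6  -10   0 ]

[[1, 0, 2, -7/5, 0], [0, 1, 6/5, -2, 0], [0, 0, 0, 0, 1]]

R1 → 1/15·R1
R2 ↔ R3
R2 → 1/5·R2
R3 → -1/2·R3
R1 → R1 + 8/15·R3
R1 → R1 − R2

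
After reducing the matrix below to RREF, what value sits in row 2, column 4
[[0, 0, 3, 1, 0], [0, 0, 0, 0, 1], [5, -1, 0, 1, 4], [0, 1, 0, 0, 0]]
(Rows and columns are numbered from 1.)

ρ1 ↔ ρ3
ρ1 → 1/5·ρ1
ρ2 ↔ ρ4
ρ3 → 1/3·ρ3
ρ1 → ρ1 − 4/5·ρ4
ρ1 → ρ1 + 1/5·ρ2

0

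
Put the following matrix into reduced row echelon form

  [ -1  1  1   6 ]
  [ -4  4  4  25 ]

[[1, -1, -1, 0], [0, 0, 0, 1]]

r1 → -1·r1
  [  1  -1  -1  -6 ]
  [ -4   4   4  25 ]
r2 → r2 + 4·r1
  [ 1  -1  -1  -6 ]
  [ 0   0   0   1 ]
r1 → r1 + 6·r2
  [ 1  -1  -1  0 ]
  [ 0   0   0  1 ]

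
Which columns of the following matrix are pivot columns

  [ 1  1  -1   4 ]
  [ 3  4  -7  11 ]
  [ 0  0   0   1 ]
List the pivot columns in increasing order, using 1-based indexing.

1, 2, 4

ρ2 → ρ2 − 3·ρ1
ρ2 → ρ2 + ρ3
ρ1 → ρ1 − 4·ρ3
ρ1 → ρ1 − ρ2
Pivot columns are the columns containing a leading 1.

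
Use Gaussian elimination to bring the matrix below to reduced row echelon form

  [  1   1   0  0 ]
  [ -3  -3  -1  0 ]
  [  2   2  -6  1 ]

Add 3 times r1 to r2.
  [ 1  1   0  0 ]
  [ 0  0  -1  0 ]
  [ 2  2  -6  1 ]
Subtract 2 times r1 from r3.
  [ 1  1   0  0 ]
  [ 0  0  -1  0 ]
  [ 0  0  -6  1 ]
Multiply r2 by -1.
  [ 1  1   0  0 ]
  [ 0  0   1  0 ]
  [ 0  0  -6  1 ]
Add 6 times r2 to r3.
  [ 1  1  0  0 ]
  [ 0  0  1  0 ]
  [ 0  0  0  1 ]

[[1, 1, 0, 0], [0, 0, 1, 0], [0, 0, 0, 1]]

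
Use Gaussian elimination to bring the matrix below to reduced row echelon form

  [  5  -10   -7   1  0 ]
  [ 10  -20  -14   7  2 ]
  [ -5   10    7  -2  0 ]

[[1, -2, -7/5, 0, 0], [0, 0, 0, 1, 0], [0, 0, 0, 0, 1]]

R1 -> 1/5·R1
  [  1   -2  -7/5  1/5  0 ]
  [ 10  -20   -14    7  2 ]
  [ -5   10     7   -2  0 ]
R2 -> R2 − 10·R1
  [  1  -2  -7/5  1/5  0 ]
  [  0   0     0    5  2 ]
  [ -5  10     7   -2  0 ]
R3 -> R3 + 5·R1
  [ 1  -2  -7/5  1/5  0 ]
  [ 0   0     0    5  2 ]
  [ 0   0     0   -1  0 ]
R2 -> 1/5·R2
  [ 1  -2  -7/5  1/5    0 ]
  [ 0   0     0    1  2/5 ]
  [ 0   0     0   -1    0 ]
R3 -> R3 + R2
  [ 1  -2  -7/5  1/5    0 ]
  [ 0   0     0    1  2/5 ]
  [ 0   0     0    0  2/5 ]
R3 -> 5/2·R3
  [ 1  -2  -7/5  1/5    0 ]
  [ 0   0     0    1  2/5 ]
  [ 0   0     0    0    1 ]
R2 -> R2 − 2/5·R3
  [ 1  -2  -7/5  1/5  0 ]
  [ 0   0     0    1  0 ]
  [ 0   0     0    0  1 ]
R1 -> R1 − 1/5·R2
  [ 1  -2  -7/5  0  0 ]
  [ 0   0     0  1  0 ]
  [ 0   0     0  0  1 ]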